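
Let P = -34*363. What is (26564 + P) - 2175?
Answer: 12047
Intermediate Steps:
P = -12342
(26564 + P) - 2175 = (26564 - 12342) - 2175 = 14222 - 2175 = 12047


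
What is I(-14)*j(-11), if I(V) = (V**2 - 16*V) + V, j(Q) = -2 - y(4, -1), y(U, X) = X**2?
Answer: -1218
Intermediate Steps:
j(Q) = -3 (j(Q) = -2 - 1*(-1)**2 = -2 - 1*1 = -2 - 1 = -3)
I(V) = V**2 - 15*V
I(-14)*j(-11) = -14*(-15 - 14)*(-3) = -14*(-29)*(-3) = 406*(-3) = -1218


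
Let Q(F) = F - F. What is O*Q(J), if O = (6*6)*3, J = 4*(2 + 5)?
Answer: 0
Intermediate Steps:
J = 28 (J = 4*7 = 28)
O = 108 (O = 36*3 = 108)
Q(F) = 0
O*Q(J) = 108*0 = 0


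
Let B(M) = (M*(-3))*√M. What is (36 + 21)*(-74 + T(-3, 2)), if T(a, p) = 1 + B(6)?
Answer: -4161 - 1026*√6 ≈ -6674.2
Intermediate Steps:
B(M) = -3*M^(3/2) (B(M) = (-3*M)*√M = -3*M^(3/2))
T(a, p) = 1 - 18*√6
(36 + 21)*(-74 + T(-3, 2)) = (36 + 21)*(-74 + (1 - 18*√6)) = 57*(-73 - 18*√6) = -4161 - 1026*√6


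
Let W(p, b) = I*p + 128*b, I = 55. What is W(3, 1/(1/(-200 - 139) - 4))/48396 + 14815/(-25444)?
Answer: -20174125696/34812359941 ≈ -0.57951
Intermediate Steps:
W(p, b) = 55*p + 128*b
W(3, 1/(1/(-200 - 139) - 4))/48396 + 14815/(-25444) = (55*3 + 128/(1/(-200 - 139) - 4))/48396 + 14815/(-25444) = (165 + 128/(1/(-339) - 4))*(1/48396) + 14815*(-1/25444) = (165 + 128/(-1/339 - 4))*(1/48396) - 14815/25444 = (165 + 128/(-1357/339))*(1/48396) - 14815/25444 = (165 + 128*(-339/1357))*(1/48396) - 14815/25444 = (165 - 43392/1357)*(1/48396) - 14815/25444 = (180513/1357)*(1/48396) - 14815/25444 = 60171/21891124 - 14815/25444 = -20174125696/34812359941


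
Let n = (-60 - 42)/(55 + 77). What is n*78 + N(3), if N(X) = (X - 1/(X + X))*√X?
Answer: -663/11 + 17*√3/6 ≈ -55.365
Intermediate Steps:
n = -17/22 (n = -102/132 = -102*1/132 = -17/22 ≈ -0.77273)
N(X) = √X*(X - 1/(2*X)) (N(X) = (X - 1/(2*X))*√X = √X*(X - 1/(2*X)))
n*78 + N(3) = -17/22*78 + (-½ + 3²)/√3 = -663/11 + (√3/3)*(-½ + 9) = -663/11 + (√3/3)*(17/2) = -663/11 + 17*√3/6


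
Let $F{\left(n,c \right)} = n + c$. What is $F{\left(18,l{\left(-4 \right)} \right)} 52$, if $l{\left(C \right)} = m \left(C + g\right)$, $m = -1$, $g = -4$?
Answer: $1352$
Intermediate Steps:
$l{\left(C \right)} = 4 - C$ ($l{\left(C \right)} = - (C - 4) = - (-4 + C) = 4 - C$)
$F{\left(n,c \right)} = c + n$
$F{\left(18,l{\left(-4 \right)} \right)} 52 = \left(\left(4 - -4\right) + 18\right) 52 = \left(\left(4 + 4\right) + 18\right) 52 = \left(8 + 18\right) 52 = 26 \cdot 52 = 1352$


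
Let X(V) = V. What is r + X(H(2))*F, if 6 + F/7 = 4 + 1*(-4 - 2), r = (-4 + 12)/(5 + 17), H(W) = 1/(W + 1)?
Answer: -604/33 ≈ -18.303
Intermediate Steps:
H(W) = 1/(1 + W)
r = 4/11 (r = 8/22 = 8*(1/22) = 4/11 ≈ 0.36364)
F = -56 (F = -42 + 7*(4 + 1*(-4 - 2)) = -42 + 7*(4 + 1*(-6)) = -42 + 7*(4 - 6) = -42 + 7*(-2) = -42 - 14 = -56)
r + X(H(2))*F = 4/11 - 56/(1 + 2) = 4/11 - 56/3 = -604/33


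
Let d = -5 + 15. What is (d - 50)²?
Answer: 1600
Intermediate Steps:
d = 10
(d - 50)² = (10 - 50)² = (-40)² = 1600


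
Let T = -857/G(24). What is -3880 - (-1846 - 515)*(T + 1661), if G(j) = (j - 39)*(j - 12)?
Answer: 235738919/60 ≈ 3.9290e+6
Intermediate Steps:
G(j) = (-39 + j)*(-12 + j)
T = 857/180 (T = -857/(468 + 24² - 51*24) = -857/(468 + 576 - 1224) = -857/(-180) = -857*(-1/180) = 857/180 ≈ 4.7611)
-3880 - (-1846 - 515)*(T + 1661) = -3880 - (-1846 - 515)*(857/180 + 1661) = -3880 - (-2361)*299837/180 = -3880 - 1*(-235971719/60) = -3880 + 235971719/60 = 235738919/60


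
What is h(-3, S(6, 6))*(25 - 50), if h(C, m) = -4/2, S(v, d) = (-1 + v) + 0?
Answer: 50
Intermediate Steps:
S(v, d) = -1 + v
h(C, m) = -2 (h(C, m) = -4*½ = -2)
h(-3, S(6, 6))*(25 - 50) = -2*(25 - 50) = -2*(-25) = 50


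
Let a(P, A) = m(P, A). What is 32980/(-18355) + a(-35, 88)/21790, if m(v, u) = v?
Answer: -28771065/15998218 ≈ -1.7984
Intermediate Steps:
a(P, A) = P
32980/(-18355) + a(-35, 88)/21790 = 32980/(-18355) - 35/21790 = 32980*(-1/18355) - 35*1/21790 = -6596/3671 - 7/4358 = -28771065/15998218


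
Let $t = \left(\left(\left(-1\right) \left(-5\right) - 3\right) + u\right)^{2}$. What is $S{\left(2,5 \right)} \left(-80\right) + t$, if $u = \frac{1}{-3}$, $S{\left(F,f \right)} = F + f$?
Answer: $- \frac{5015}{9} \approx -557.22$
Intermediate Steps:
$u = - \frac{1}{3} \approx -0.33333$
$t = \frac{25}{9}$ ($t = \left(\left(\left(-1\right) \left(-5\right) - 3\right) - \frac{1}{3}\right)^{2} = \left(\left(5 - 3\right) - \frac{1}{3}\right)^{2} = \left(2 - \frac{1}{3}\right)^{2} = \left(\frac{5}{3}\right)^{2} = \frac{25}{9} \approx 2.7778$)
$S{\left(2,5 \right)} \left(-80\right) + t = \left(2 + 5\right) \left(-80\right) + \frac{25}{9} = 7 \left(-80\right) + \frac{25}{9} = -560 + \frac{25}{9} = - \frac{5015}{9}$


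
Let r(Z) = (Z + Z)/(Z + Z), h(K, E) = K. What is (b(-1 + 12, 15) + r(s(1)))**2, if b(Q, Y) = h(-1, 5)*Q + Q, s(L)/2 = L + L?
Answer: 1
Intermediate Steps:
s(L) = 4*L (s(L) = 2*(L + L) = 2*(2*L) = 4*L)
r(Z) = 1 (r(Z) = (2*Z)/((2*Z)) = (2*Z)*(1/(2*Z)) = 1)
b(Q, Y) = 0 (b(Q, Y) = -Q + Q = 0)
(b(-1 + 12, 15) + r(s(1)))**2 = (0 + 1)**2 = 1**2 = 1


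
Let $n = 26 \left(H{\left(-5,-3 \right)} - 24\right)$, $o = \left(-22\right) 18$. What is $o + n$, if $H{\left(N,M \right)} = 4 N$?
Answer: $-1540$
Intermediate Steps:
$o = -396$
$n = -1144$ ($n = 26 \left(4 \left(-5\right) - 24\right) = 26 \left(-20 - 24\right) = 26 \left(-44\right) = -1144$)
$o + n = -396 - 1144 = -1540$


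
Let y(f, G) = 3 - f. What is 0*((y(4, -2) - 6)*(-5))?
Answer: 0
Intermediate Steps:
0*((y(4, -2) - 6)*(-5)) = 0*(((3 - 1*4) - 6)*(-5)) = 0*(((3 - 4) - 6)*(-5)) = 0*((-1 - 6)*(-5)) = 0*(-7*(-5)) = 0*35 = 0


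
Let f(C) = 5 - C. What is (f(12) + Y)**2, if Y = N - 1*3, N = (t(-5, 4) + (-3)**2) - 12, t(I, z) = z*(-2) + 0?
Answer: 441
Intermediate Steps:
t(I, z) = -2*z (t(I, z) = -2*z + 0 = -2*z)
N = -11 (N = (-2*4 + (-3)**2) - 12 = (-8 + 9) - 12 = 1 - 12 = -11)
Y = -14 (Y = -11 - 1*3 = -11 - 3 = -14)
(f(12) + Y)**2 = ((5 - 1*12) - 14)**2 = ((5 - 12) - 14)**2 = (-7 - 14)**2 = (-21)**2 = 441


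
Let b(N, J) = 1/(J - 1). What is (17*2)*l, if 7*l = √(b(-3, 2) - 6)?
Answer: 34*I*√5/7 ≈ 10.861*I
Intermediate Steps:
b(N, J) = 1/(-1 + J)
l = I*√5/7 (l = √(1/(-1 + 2) - 6)/7 = √(1/1 - 6)/7 = √(1 - 6)/7 = √(-5)/7 = (I*√5)/7 = I*√5/7 ≈ 0.31944*I)
(17*2)*l = (17*2)*(I*√5/7) = 34*(I*√5/7) = 34*I*√5/7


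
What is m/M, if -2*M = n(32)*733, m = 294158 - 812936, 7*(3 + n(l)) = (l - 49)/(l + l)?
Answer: -464825088/997613 ≈ -465.94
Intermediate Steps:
n(l) = -3 + (-49 + l)/(14*l) (n(l) = -3 + ((l - 49)/(l + l))/7 = -3 + ((-49 + l)/((2*l)))/7 = -3 + ((-49 + l)*(1/(2*l)))/7 = -3 + ((-49 + l)/(2*l))/7 = -3 + (-49 + l)/(14*l))
m = -518778
M = 997613/896 (M = -(1/14)*(-49 - 41*32)/32*733/2 = -(1/14)*(1/32)*(-49 - 1312)*733/2 = -(1/14)*(1/32)*(-1361)*733/2 = -(-1361)*733/896 = -1/2*(-997613/448) = 997613/896 ≈ 1113.4)
m/M = -518778/997613/896 = -518778*896/997613 = -464825088/997613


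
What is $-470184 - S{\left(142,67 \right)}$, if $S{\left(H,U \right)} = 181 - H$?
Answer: $-470223$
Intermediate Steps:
$-470184 - S{\left(142,67 \right)} = -470184 - \left(181 - 142\right) = -470184 - 39 = -470223$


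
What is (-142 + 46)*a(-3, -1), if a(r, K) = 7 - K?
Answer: -768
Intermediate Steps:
(-142 + 46)*a(-3, -1) = (-142 + 46)*(7 - 1*(-1)) = -96*(7 + 1) = -96*8 = -768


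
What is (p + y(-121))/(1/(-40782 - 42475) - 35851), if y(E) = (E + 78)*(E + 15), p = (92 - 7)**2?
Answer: -981017231/2984846708 ≈ -0.32867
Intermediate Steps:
p = 7225 (p = 85**2 = 7225)
y(E) = (15 + E)*(78 + E) (y(E) = (78 + E)*(15 + E) = (15 + E)*(78 + E))
(p + y(-121))/(1/(-40782 - 42475) - 35851) = (7225 + (1170 + (-121)**2 + 93*(-121)))/(1/(-40782 - 42475) - 35851) = (7225 + (1170 + 14641 - 11253))/(1/(-83257) - 35851) = (7225 + 4558)/(-1/83257 - 35851) = 11783/(-2984846708/83257) = 11783*(-83257/2984846708) = -981017231/2984846708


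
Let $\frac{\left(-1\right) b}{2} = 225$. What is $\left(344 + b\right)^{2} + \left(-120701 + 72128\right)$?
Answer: $-37337$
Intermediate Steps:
$b = -450$ ($b = \left(-2\right) 225 = -450$)
$\left(344 + b\right)^{2} + \left(-120701 + 72128\right) = \left(344 - 450\right)^{2} + \left(-120701 + 72128\right) = \left(-106\right)^{2} - 48573 = 11236 - 48573 = -37337$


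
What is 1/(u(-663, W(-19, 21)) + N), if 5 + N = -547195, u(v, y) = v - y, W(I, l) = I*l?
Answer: -1/547464 ≈ -1.8266e-6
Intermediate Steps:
N = -547200 (N = -5 - 547195 = -547200)
1/(u(-663, W(-19, 21)) + N) = 1/((-663 - (-19)*21) - 547200) = 1/((-663 - 1*(-399)) - 547200) = 1/((-663 + 399) - 547200) = 1/(-264 - 547200) = 1/(-547464) = -1/547464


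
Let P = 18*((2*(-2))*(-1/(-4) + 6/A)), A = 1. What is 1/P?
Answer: -1/450 ≈ -0.0022222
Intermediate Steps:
P = -450 (P = 18*((2*(-2))*(-1/(-4) + 6/1)) = 18*(-4*(-1*(-¼) + 6*1)) = 18*(-4*(¼ + 6)) = 18*(-4*25/4) = 18*(-25) = -450)
1/P = 1/(-450) = -1/450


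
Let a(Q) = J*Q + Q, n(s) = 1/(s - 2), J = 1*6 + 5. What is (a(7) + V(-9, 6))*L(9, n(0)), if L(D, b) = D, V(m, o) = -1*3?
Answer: 729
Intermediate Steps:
V(m, o) = -3
J = 11 (J = 6 + 5 = 11)
n(s) = 1/(-2 + s)
a(Q) = 12*Q (a(Q) = 11*Q + Q = 12*Q)
(a(7) + V(-9, 6))*L(9, n(0)) = (12*7 - 3)*9 = (84 - 3)*9 = 81*9 = 729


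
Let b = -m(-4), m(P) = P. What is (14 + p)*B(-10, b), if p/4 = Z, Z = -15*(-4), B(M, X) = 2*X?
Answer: 2032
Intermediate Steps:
b = 4 (b = -1*(-4) = 4)
Z = 60
p = 240 (p = 4*60 = 240)
(14 + p)*B(-10, b) = (14 + 240)*(2*4) = 254*8 = 2032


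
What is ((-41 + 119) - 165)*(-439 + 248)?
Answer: 16617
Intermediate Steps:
((-41 + 119) - 165)*(-439 + 248) = (78 - 165)*(-191) = -87*(-191) = 16617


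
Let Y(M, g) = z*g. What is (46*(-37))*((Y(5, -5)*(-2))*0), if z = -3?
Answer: 0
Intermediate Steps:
Y(M, g) = -3*g
(46*(-37))*((Y(5, -5)*(-2))*0) = (46*(-37))*((-3*(-5)*(-2))*0) = -1702*15*(-2)*0 = -(-51060)*0 = -1702*0 = 0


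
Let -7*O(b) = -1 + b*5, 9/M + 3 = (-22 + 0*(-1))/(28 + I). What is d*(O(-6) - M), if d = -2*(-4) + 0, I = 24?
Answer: 35176/623 ≈ 56.462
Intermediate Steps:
d = 8 (d = 8 + 0 = 8)
M = -234/89 (M = 9/(-3 + (-22 + 0*(-1))/(28 + 24)) = 9/(-3 + (-22 + 0)/52) = 9/(-3 - 22*1/52) = 9/(-3 - 11/26) = 9/(-89/26) = 9*(-26/89) = -234/89 ≈ -2.6292)
O(b) = ⅐ - 5*b/7 (O(b) = -(-1 + b*5)/7 = -(-1 + 5*b)/7 = ⅐ - 5*b/7)
d*(O(-6) - M) = 8*((⅐ - 5/7*(-6)) - 1*(-234/89)) = 8*((⅐ + 30/7) + 234/89) = 8*(31/7 + 234/89) = 8*(4397/623) = 35176/623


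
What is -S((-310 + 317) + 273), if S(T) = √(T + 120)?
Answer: -20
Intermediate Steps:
S(T) = √(120 + T)
-S((-310 + 317) + 273) = -√(120 + ((-310 + 317) + 273)) = -√(120 + (7 + 273)) = -√(120 + 280) = -√400 = -1*20 = -20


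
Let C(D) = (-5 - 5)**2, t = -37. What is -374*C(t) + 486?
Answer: -36914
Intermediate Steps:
C(D) = 100 (C(D) = (-10)**2 = 100)
-374*C(t) + 486 = -374*100 + 486 = -37400 + 486 = -36914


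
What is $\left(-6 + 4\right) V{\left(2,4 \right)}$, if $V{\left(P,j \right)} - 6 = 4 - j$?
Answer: $-12$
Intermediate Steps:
$V{\left(P,j \right)} = 10 - j$ ($V{\left(P,j \right)} = 6 - \left(-4 + j\right) = 10 - j$)
$\left(-6 + 4\right) V{\left(2,4 \right)} = \left(-6 + 4\right) \left(10 - 4\right) = - 2 \left(10 - 4\right) = \left(-2\right) 6 = -12$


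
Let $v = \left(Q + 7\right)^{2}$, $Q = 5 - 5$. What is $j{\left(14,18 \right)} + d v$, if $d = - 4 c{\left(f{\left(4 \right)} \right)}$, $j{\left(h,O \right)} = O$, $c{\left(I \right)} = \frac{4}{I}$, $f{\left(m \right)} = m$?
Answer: $-178$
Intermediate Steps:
$Q = 0$
$v = 49$ ($v = \left(0 + 7\right)^{2} = 7^{2} = 49$)
$d = -4$ ($d = - 4 \cdot \frac{4}{4} = - 4 \cdot 4 \cdot \frac{1}{4} = \left(-4\right) 1 = -4$)
$j{\left(14,18 \right)} + d v = 18 - 196 = -178$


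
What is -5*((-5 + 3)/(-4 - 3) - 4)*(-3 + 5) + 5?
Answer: 295/7 ≈ 42.143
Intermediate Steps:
-5*((-5 + 3)/(-4 - 3) - 4)*(-3 + 5) + 5 = -5*(-2/(-7) - 4)*2 + 5 = -5*(-2*(-⅐) - 4)*2 + 5 = -5*(2/7 - 4)*2 + 5 = -(-130)*2/7 + 5 = -5*(-52/7) + 5 = 260/7 + 5 = 295/7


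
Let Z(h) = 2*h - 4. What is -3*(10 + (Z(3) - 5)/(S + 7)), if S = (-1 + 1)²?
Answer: -201/7 ≈ -28.714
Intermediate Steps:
S = 0 (S = 0² = 0)
Z(h) = -4 + 2*h
-3*(10 + (Z(3) - 5)/(S + 7)) = -3*(10 + ((-4 + 2*3) - 5)/(0 + 7)) = -3*(10 + ((-4 + 6) - 5)/7) = -3*(10 + (2 - 5)*(⅐)) = -3*(10 - 3*⅐) = -3*(10 - 3/7) = -3*67/7 = -201/7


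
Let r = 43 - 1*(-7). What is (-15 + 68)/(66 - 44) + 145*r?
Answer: 159553/22 ≈ 7252.4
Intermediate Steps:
r = 50 (r = 43 + 7 = 50)
(-15 + 68)/(66 - 44) + 145*r = (-15 + 68)/(66 - 44) + 145*50 = 53/22 + 7250 = 159553/22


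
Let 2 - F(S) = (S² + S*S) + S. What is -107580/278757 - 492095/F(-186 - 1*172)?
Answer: 36545962825/23784290592 ≈ 1.5366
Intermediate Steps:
F(S) = 2 - S - 2*S² (F(S) = 2 - ((S² + S*S) + S) = 2 - ((S² + S²) + S) = 2 - (2*S² + S) = 2 - (S + 2*S²) = 2 + (-S - 2*S²) = 2 - S - 2*S²)
-107580/278757 - 492095/F(-186 - 1*172) = -107580/278757 - 492095/(2 - (-186 - 1*172) - 2*(-186 - 1*172)²) = -107580*1/278757 - 492095/(2 - (-186 - 172) - 2*(-186 - 172)²) = -35860/92919 - 492095/(2 - 1*(-358) - 2*(-358)²) = -35860/92919 - 492095/(2 + 358 - 2*128164) = -35860/92919 - 492095/(2 + 358 - 256328) = -35860/92919 - 492095/(-255968) = -35860/92919 - 492095*(-1/255968) = -35860/92919 + 492095/255968 = 36545962825/23784290592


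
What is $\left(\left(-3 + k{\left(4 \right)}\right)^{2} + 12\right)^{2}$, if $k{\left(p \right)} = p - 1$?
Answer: $144$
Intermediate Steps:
$k{\left(p \right)} = -1 + p$ ($k{\left(p \right)} = p + \left(-3 + 2\right) = p - 1 = -1 + p$)
$\left(\left(-3 + k{\left(4 \right)}\right)^{2} + 12\right)^{2} = \left(\left(-3 + \left(-1 + 4\right)\right)^{2} + 12\right)^{2} = \left(\left(-3 + 3\right)^{2} + 12\right)^{2} = \left(0^{2} + 12\right)^{2} = \left(0 + 12\right)^{2} = 12^{2} = 144$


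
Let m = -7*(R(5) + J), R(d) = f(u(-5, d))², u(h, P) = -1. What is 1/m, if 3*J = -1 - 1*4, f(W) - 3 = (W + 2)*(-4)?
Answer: 3/14 ≈ 0.21429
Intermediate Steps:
f(W) = -5 - 4*W (f(W) = 3 + (W + 2)*(-4) = 3 + (2 + W)*(-4) = 3 + (-8 - 4*W) = -5 - 4*W)
R(d) = 1 (R(d) = (-5 - 4*(-1))² = (-5 + 4)² = (-1)² = 1)
J = -5/3 (J = (-1 - 1*4)/3 = (-1 - 4)/3 = (⅓)*(-5) = -5/3 ≈ -1.6667)
m = 14/3 (m = -7*(1 - 5/3) = -7*(-⅔) = 14/3 ≈ 4.6667)
1/m = 1/(14/3) = 3/14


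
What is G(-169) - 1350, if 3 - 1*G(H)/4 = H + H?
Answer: 14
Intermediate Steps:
G(H) = 12 - 8*H (G(H) = 12 - 4*(H + H) = 12 - 8*H)
G(-169) - 1350 = (12 - 8*(-169)) - 1350 = (12 + 1352) - 1350 = 1364 - 1350 = 14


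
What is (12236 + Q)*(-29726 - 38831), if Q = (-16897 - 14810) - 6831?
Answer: 1803186214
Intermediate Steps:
Q = -38538 (Q = -31707 - 6831 = -38538)
(12236 + Q)*(-29726 - 38831) = (12236 - 38538)*(-29726 - 38831) = -26302*(-68557) = 1803186214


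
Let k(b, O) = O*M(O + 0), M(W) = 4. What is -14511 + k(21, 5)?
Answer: -14491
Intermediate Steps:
k(b, O) = 4*O (k(b, O) = O*4 = 4*O)
-14511 + k(21, 5) = -14511 + 4*5 = -14511 + 20 = -14491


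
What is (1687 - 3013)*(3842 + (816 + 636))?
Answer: -7019844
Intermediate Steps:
(1687 - 3013)*(3842 + (816 + 636)) = -1326*(3842 + 1452) = -1326*5294 = -7019844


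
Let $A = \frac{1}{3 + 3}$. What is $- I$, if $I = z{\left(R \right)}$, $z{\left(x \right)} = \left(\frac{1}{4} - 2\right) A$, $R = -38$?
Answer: $\frac{7}{24} \approx 0.29167$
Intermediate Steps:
$A = \frac{1}{6} \approx 0.16667$
$z{\left(x \right)} = - \frac{7}{24}$ ($z{\left(x \right)} = \left(\frac{1}{4} - 2\right) \frac{1}{6} = \left(- \frac{7}{4}\right) \frac{1}{6} = - \frac{7}{24}$)
$I = - \frac{7}{24} \approx -0.29167$
$- I = \left(-1\right) \left(- \frac{7}{24}\right) = \frac{7}{24}$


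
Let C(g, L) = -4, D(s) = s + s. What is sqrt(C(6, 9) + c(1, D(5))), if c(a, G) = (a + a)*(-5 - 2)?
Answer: 3*I*sqrt(2) ≈ 4.2426*I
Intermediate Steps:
D(s) = 2*s
c(a, G) = -14*a (c(a, G) = (2*a)*(-7) = -14*a)
sqrt(C(6, 9) + c(1, D(5))) = sqrt(-4 - 14*1) = sqrt(-4 - 14) = sqrt(-18) = 3*I*sqrt(2)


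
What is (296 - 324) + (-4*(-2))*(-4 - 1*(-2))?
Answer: -44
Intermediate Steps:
(296 - 324) + (-4*(-2))*(-4 - 1*(-2)) = -28 + 8*(-4 + 2) = -28 + 8*(-2) = -28 - 16 = -44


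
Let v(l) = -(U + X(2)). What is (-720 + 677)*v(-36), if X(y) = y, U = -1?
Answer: 43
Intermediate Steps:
v(l) = -1 (v(l) = -(-1 + 2) = -1*1 = -1)
(-720 + 677)*v(-36) = (-720 + 677)*(-1) = -43*(-1) = 43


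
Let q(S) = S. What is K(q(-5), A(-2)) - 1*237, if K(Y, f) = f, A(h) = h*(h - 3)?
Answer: -227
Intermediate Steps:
A(h) = h*(-3 + h)
K(q(-5), A(-2)) - 1*237 = -2*(-3 - 2) - 1*237 = -2*(-5) - 237 = 10 - 237 = -227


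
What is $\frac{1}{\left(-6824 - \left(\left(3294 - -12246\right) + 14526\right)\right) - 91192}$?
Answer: $- \frac{1}{128082} \approx -7.8075 \cdot 10^{-6}$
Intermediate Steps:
$\frac{1}{\left(-6824 - \left(\left(3294 - -12246\right) + 14526\right)\right) - 91192} = \frac{1}{\left(-6824 - \left(\left(3294 + 12246\right) + 14526\right)\right) - 91192} = \frac{1}{\left(-6824 - \left(15540 + 14526\right)\right) - 91192} = \frac{1}{\left(-6824 - 30066\right) - 91192} = \frac{1}{-36890 - 91192} = \frac{1}{-128082} = - \frac{1}{128082}$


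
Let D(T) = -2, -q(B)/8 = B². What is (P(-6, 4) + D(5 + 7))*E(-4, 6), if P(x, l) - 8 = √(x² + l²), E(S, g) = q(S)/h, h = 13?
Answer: -768/13 - 256*√13/13 ≈ -130.08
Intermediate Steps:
q(B) = -8*B²
E(S, g) = -8*S²/13
P(x, l) = 8 + √(l² + x²) (P(x, l) = 8 + √(x² + l²) = 8 + √(l² + x²))
(P(-6, 4) + D(5 + 7))*E(-4, 6) = ((8 + √(4² + (-6)²)) - 2)*(-8/13*(-4)²) = ((8 + √(16 + 36)) - 2)*(-8/13*16) = ((8 + √52) - 2)*(-128/13) = ((8 + 2*√13) - 2)*(-128/13) = (6 + 2*√13)*(-128/13) = -768/13 - 256*√13/13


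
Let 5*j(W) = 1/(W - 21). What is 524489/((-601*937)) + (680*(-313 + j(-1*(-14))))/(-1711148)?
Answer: -1360816245853/1686318814733 ≈ -0.80697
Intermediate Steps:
j(W) = 1/(5*(-21 + W)) (j(W) = 1/(5*(W - 21)) = 1/(5*(-21 + W)))
524489/((-601*937)) + (680*(-313 + j(-1*(-14))))/(-1711148) = 524489/((-601*937)) + (680*(-313 + 1/(5*(-21 - 1*(-14)))))/(-1711148) = 524489/(-563137) + (680*(-313 + 1/(5*(-21 + 14))))*(-1/1711148) = 524489*(-1/563137) + (680*(-313 + (⅕)/(-7)))*(-1/1711148) = -524489/563137 + (680*(-313 + (⅕)*(-⅐)))*(-1/1711148) = -524489/563137 + (680*(-313 - 1/35))*(-1/1711148) = -524489/563137 + (680*(-10956/35))*(-1/1711148) = -524489/563137 - 1490016/7*(-1/1711148) = -524489/563137 + 372504/2994509 = -1360816245853/1686318814733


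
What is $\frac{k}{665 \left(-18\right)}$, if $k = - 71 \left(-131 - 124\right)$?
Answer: $- \frac{1207}{798} \approx -1.5125$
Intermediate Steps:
$k = 18105$ ($k = \left(-71\right) \left(-255\right) = 18105$)
$\frac{k}{665 \left(-18\right)} = \frac{18105}{665 \left(-18\right)} = \frac{18105}{-11970} = 18105 \left(- \frac{1}{11970}\right) = - \frac{1207}{798}$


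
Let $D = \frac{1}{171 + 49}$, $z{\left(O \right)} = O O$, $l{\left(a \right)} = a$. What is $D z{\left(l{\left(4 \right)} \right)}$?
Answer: $\frac{4}{55} \approx 0.072727$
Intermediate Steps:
$z{\left(O \right)} = O^{2}$
$D = \frac{1}{220} \approx 0.0045455$
$D z{\left(l{\left(4 \right)} \right)} = \frac{4^{2}}{220} = \frac{1}{220} \cdot 16 = \frac{4}{55}$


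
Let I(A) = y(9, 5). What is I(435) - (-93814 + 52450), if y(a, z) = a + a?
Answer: 41382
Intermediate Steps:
y(a, z) = 2*a
I(A) = 18 (I(A) = 2*9 = 18)
I(435) - (-93814 + 52450) = 18 - (-93814 + 52450) = 18 - 1*(-41364) = 18 + 41364 = 41382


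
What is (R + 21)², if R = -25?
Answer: 16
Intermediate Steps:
(R + 21)² = (-25 + 21)² = (-4)² = 16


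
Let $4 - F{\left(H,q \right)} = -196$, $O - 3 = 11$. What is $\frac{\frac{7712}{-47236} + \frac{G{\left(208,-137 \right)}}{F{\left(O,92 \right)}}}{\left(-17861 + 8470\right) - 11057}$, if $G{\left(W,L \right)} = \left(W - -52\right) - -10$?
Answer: $- \frac{1163}{20039040} \approx -5.8037 \cdot 10^{-5}$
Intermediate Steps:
$O = 14$ ($O = 3 + 11 = 14$)
$G{\left(W,L \right)} = 62 + W$ ($G{\left(W,L \right)} = \left(W + 52\right) + 10 = \left(52 + W\right) + 10 = 62 + W$)
$F{\left(H,q \right)} = 200$ ($F{\left(H,q \right)} = 4 - -196 = 4 + 196 = 200$)
$\frac{\frac{7712}{-47236} + \frac{G{\left(208,-137 \right)}}{F{\left(O,92 \right)}}}{\left(-17861 + 8470\right) - 11057} = \frac{\frac{7712}{-47236} + \frac{62 + 208}{200}}{\left(-17861 + 8470\right) - 11057} = \frac{7712 \left(- \frac{1}{47236}\right) + 270 \cdot \frac{1}{200}}{-9391 - 11057} = \frac{- \frac{8}{49} + \frac{27}{20}}{-20448} = \frac{1163}{980} \left(- \frac{1}{20448}\right) = - \frac{1163}{20039040}$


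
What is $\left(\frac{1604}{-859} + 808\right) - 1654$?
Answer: $- \frac{728318}{859} \approx -847.87$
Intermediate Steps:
$\left(\frac{1604}{-859} + 808\right) - 1654 = \left(1604 \left(- \frac{1}{859}\right) + 808\right) - 1654 = \left(- \frac{1604}{859} + 808\right) - 1654 = \frac{692468}{859} - 1654 = - \frac{728318}{859}$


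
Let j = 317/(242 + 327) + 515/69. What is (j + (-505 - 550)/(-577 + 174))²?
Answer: 28334409511101841/250341474885489 ≈ 113.18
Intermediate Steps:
j = 314908/39261 (j = 317/569 + 515*(1/69) = 317*(1/569) + 515/69 = 317/569 + 515/69 = 314908/39261 ≈ 8.0209)
(j + (-505 - 550)/(-577 + 174))² = (314908/39261 + (-505 - 550)/(-577 + 174))² = (314908/39261 - 1055/(-403))² = (314908/39261 - 1055*(-1/403))² = (314908/39261 + 1055/403)² = (168328279/15822183)² = 28334409511101841/250341474885489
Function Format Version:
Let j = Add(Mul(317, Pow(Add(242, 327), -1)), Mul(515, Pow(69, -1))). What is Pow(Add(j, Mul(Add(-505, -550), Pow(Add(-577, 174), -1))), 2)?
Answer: Rational(28334409511101841, 250341474885489) ≈ 113.18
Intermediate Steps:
j = Rational(314908, 39261) (j = Add(Mul(317, Pow(569, -1)), Mul(515, Rational(1, 69))) = Add(Mul(317, Rational(1, 569)), Rational(515, 69)) = Add(Rational(317, 569), Rational(515, 69)) = Rational(314908, 39261) ≈ 8.0209)
Pow(Add(j, Mul(Add(-505, -550), Pow(Add(-577, 174), -1))), 2) = Pow(Add(Rational(314908, 39261), Mul(Add(-505, -550), Pow(Add(-577, 174), -1))), 2) = Pow(Add(Rational(314908, 39261), Mul(-1055, Pow(-403, -1))), 2) = Pow(Add(Rational(314908, 39261), Mul(-1055, Rational(-1, 403))), 2) = Pow(Add(Rational(314908, 39261), Rational(1055, 403)), 2) = Pow(Rational(168328279, 15822183), 2) = Rational(28334409511101841, 250341474885489)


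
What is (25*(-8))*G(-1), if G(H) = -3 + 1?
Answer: 400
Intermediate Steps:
G(H) = -2
(25*(-8))*G(-1) = (25*(-8))*(-2) = -200*(-2) = 400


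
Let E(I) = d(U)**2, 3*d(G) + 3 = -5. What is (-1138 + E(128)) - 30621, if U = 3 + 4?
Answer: -285767/9 ≈ -31752.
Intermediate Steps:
U = 7
d(G) = -8/3 (d(G) = -1 + (1/3)*(-5) = -1 - 5/3 = -8/3)
E(I) = 64/9 (E(I) = (-8/3)**2 = 64/9)
(-1138 + E(128)) - 30621 = (-1138 + 64/9) - 30621 = -10178/9 - 30621 = -285767/9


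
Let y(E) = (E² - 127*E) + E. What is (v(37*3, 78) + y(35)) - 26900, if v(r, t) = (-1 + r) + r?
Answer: -29864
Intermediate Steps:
y(E) = E² - 126*E
v(r, t) = -1 + 2*r
(v(37*3, 78) + y(35)) - 26900 = ((-1 + 2*(37*3)) + 35*(-126 + 35)) - 26900 = ((-1 + 2*111) + 35*(-91)) - 26900 = ((-1 + 222) - 3185) - 26900 = (221 - 3185) - 26900 = -2964 - 26900 = -29864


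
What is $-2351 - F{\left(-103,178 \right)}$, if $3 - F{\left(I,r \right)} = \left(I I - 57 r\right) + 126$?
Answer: $-1765$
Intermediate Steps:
$F{\left(I,r \right)} = -123 - I^{2} + 57 r$ ($F{\left(I,r \right)} = 3 - \left(\left(I I - 57 r\right) + 126\right) = 3 - \left(\left(I^{2} - 57 r\right) + 126\right) = 3 - \left(126 + I^{2} - 57 r\right) = -123 - I^{2} + 57 r$)
$-2351 - F{\left(-103,178 \right)} = -2351 - \left(-123 - \left(-103\right)^{2} + 57 \cdot 178\right) = -2351 - \left(-123 - 10609 + 10146\right) = -2351 - -586 = -2351 + 586 = -1765$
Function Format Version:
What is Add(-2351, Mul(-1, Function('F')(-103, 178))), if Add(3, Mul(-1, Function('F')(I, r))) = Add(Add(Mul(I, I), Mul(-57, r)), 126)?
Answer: -1765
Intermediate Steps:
Function('F')(I, r) = Add(-123, Mul(-1, Pow(I, 2)), Mul(57, r)) (Function('F')(I, r) = Add(3, Mul(-1, Add(Add(Mul(I, I), Mul(-57, r)), 126))) = Add(3, Mul(-1, Add(Add(Pow(I, 2), Mul(-57, r)), 126))) = Add(3, Mul(-1, Add(126, Pow(I, 2), Mul(-57, r)))) = Add(3, Add(-126, Mul(-1, Pow(I, 2)), Mul(57, r))) = Add(-123, Mul(-1, Pow(I, 2)), Mul(57, r)))
Add(-2351, Mul(-1, Function('F')(-103, 178))) = Add(-2351, Mul(-1, Add(-123, Mul(-1, Pow(-103, 2)), Mul(57, 178)))) = Add(-2351, Mul(-1, Add(-123, Mul(-1, 10609), 10146))) = Add(-2351, Mul(-1, Add(-123, -10609, 10146))) = Add(-2351, Mul(-1, -586)) = Add(-2351, 586) = -1765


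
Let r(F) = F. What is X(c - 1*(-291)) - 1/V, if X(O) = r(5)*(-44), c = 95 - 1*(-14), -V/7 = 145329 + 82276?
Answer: -350511699/1593235 ≈ -220.00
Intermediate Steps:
V = -1593235 (V = -7*(145329 + 82276) = -7*227605 = -1593235)
c = 109 (c = 95 + 14 = 109)
X(O) = -220 (X(O) = 5*(-44) = -220)
X(c - 1*(-291)) - 1/V = -220 - 1/(-1593235) = -220 - 1*(-1/1593235) = -220 + 1/1593235 = -350511699/1593235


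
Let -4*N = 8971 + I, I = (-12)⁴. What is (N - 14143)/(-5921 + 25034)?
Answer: -86279/76452 ≈ -1.1285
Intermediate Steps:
I = 20736
N = -29707/4 (N = -(8971 + 20736)/4 = -¼*29707 = -29707/4 ≈ -7426.8)
(N - 14143)/(-5921 + 25034) = (-29707/4 - 14143)/(-5921 + 25034) = -86279/4/19113 = -86279/4*1/19113 = -86279/76452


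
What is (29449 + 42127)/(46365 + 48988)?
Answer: 71576/95353 ≈ 0.75064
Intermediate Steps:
(29449 + 42127)/(46365 + 48988) = 71576/95353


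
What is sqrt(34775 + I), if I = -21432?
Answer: sqrt(13343) ≈ 115.51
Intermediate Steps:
sqrt(34775 + I) = sqrt(34775 - 21432) = sqrt(13343)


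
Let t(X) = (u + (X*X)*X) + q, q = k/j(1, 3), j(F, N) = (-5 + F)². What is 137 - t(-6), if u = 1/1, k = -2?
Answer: 2817/8 ≈ 352.13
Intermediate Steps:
q = -⅛ (q = -2/(-5 + 1)² = -2/((-4)²) = -2/16 = -2*1/16 = -⅛ ≈ -0.12500)
u = 1
t(X) = 7/8 + X³ (t(X) = (1 + (X*X)*X) - ⅛ = (1 + X²*X) - ⅛ = (1 + X³) - ⅛ = 7/8 + X³)
137 - t(-6) = 137 - (7/8 + (-6)³) = 137 - (7/8 - 216) = 137 - 1*(-1721/8) = 137 + 1721/8 = 2817/8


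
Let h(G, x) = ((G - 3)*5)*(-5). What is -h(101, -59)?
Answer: 2450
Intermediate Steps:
h(G, x) = 75 - 25*G (h(G, x) = ((-3 + G)*5)*(-5) = (-15 + 5*G)*(-5) = 75 - 25*G)
-h(101, -59) = -(75 - 25*101) = -(75 - 2525) = -1*(-2450) = 2450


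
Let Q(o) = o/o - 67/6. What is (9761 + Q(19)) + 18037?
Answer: 166727/6 ≈ 27788.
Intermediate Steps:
Q(o) = -61/6 (Q(o) = 1 - 67*1/6 = 1 - 67/6 = -61/6)
(9761 + Q(19)) + 18037 = (9761 - 61/6) + 18037 = 58505/6 + 18037 = 166727/6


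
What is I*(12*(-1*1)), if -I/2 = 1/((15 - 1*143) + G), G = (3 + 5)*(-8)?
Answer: -⅛ ≈ -0.12500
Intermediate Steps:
G = -64 (G = 8*(-8) = -64)
I = 1/96 (I = -2/((15 - 1*143) - 64) = -2/((15 - 143) - 64) = -2/(-128 - 64) = -2/(-192) = -2*(-1/192) = 1/96 ≈ 0.010417)
I*(12*(-1*1)) = (12*(-1*1))/96 = (12*(-1))/96 = (1/96)*(-12) = -⅛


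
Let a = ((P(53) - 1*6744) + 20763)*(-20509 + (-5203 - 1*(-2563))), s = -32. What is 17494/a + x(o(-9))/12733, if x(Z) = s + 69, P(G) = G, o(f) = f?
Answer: 845007131/296272106116 ≈ 0.0028521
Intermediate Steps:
x(Z) = 37 (x(Z) = -32 + 69 = 37)
a = -325752728 (a = ((53 - 1*6744) + 20763)*(-20509 + (-5203 - 1*(-2563))) = ((53 - 6744) + 20763)*(-20509 + (-5203 + 2563)) = (-6691 + 20763)*(-20509 - 2640) = 14072*(-23149) = -325752728)
17494/a + x(o(-9))/12733 = 17494/(-325752728) + 37/12733 = 17494*(-1/325752728) + 37*(1/12733) = -8747/162876364 + 37/12733 = 845007131/296272106116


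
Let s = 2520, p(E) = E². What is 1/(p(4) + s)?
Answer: 1/2536 ≈ 0.00039432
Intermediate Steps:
1/(p(4) + s) = 1/(4² + 2520) = 1/(16 + 2520) = 1/2536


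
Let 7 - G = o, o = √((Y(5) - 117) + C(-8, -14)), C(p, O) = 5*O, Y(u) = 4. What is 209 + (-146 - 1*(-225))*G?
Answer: 762 - 79*I*√183 ≈ 762.0 - 1068.7*I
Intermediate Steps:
o = I*√183 (o = √((4 - 117) + 5*(-14)) = √(-113 - 70) = √(-183) = I*√183 ≈ 13.528*I)
G = 7 - I*√183 ≈ 7.0 - 13.528*I
209 + (-146 - 1*(-225))*G = 209 + (-146 - 1*(-225))*(7 - I*√183) = 209 + (-146 + 225)*(7 - I*√183) = 209 + 79*(7 - I*√183) = 209 + (553 - 79*I*√183) = 762 - 79*I*√183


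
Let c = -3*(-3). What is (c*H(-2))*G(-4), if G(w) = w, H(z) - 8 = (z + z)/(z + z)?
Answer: -324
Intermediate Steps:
H(z) = 9 (H(z) = 8 + (z + z)/(z + z) = 8 + (2*z)/((2*z)) = 8 + (2*z)*(1/(2*z)) = 8 + 1 = 9)
c = 9
(c*H(-2))*G(-4) = (9*9)*(-4) = 81*(-4) = -324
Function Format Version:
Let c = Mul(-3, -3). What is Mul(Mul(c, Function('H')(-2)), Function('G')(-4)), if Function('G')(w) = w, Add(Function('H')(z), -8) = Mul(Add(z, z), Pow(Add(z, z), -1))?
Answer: -324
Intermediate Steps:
Function('H')(z) = 9 (Function('H')(z) = Add(8, Mul(Add(z, z), Pow(Add(z, z), -1))) = Add(8, Mul(Mul(2, z), Pow(Mul(2, z), -1))) = Add(8, Mul(Mul(2, z), Mul(Rational(1, 2), Pow(z, -1)))) = Add(8, 1) = 9)
c = 9
Mul(Mul(c, Function('H')(-2)), Function('G')(-4)) = Mul(Mul(9, 9), -4) = Mul(81, -4) = -324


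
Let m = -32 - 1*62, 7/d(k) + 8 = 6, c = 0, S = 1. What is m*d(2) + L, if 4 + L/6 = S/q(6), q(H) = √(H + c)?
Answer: 305 + √6 ≈ 307.45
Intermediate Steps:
q(H) = √H (q(H) = √(H + 0) = √H)
d(k) = -7/2 (d(k) = 7/(-8 + 6) = 7/(-2) = 7*(-½) = -7/2)
L = -24 + √6 (L = -24 + 6*(1/√6) = -24 + 6*(1*(√6/6)) = -24 + 6*(√6/6) = -24 + √6 ≈ -21.551)
m = -94 (m = -32 - 62 = -94)
m*d(2) + L = -94*(-7/2) + (-24 + √6) = 329 + (-24 + √6) = 305 + √6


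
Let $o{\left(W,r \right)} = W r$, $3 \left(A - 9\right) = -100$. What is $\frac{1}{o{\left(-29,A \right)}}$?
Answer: $\frac{3}{2117} \approx 0.0014171$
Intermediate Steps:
$A = - \frac{73}{3}$ ($A = 9 + \frac{1}{3} \left(-100\right) = 9 - \frac{100}{3} = - \frac{73}{3} \approx -24.333$)
$\frac{1}{o{\left(-29,A \right)}} = \frac{1}{\left(-29\right) \left(- \frac{73}{3}\right)} = \frac{1}{\frac{2117}{3}} = \frac{3}{2117}$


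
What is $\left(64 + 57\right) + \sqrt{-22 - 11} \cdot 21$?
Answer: $121 + 21 i \sqrt{33} \approx 121.0 + 120.64 i$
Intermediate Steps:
$\left(64 + 57\right) + \sqrt{-22 - 11} \cdot 21 = 121 + \sqrt{-33} \cdot 21 = 121 + i \sqrt{33} \cdot 21 = 121 + 21 i \sqrt{33}$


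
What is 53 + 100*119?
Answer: 11953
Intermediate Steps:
53 + 100*119 = 53 + 11900 = 11953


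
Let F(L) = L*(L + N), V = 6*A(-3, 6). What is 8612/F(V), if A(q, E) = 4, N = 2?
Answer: 2153/156 ≈ 13.801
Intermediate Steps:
V = 24 (V = 6*4 = 24)
F(L) = L*(2 + L) (F(L) = L*(L + 2) = L*(2 + L))
8612/F(V) = 8612/((24*(2 + 24))) = 8612/((24*26)) = 8612/624 = 8612*(1/624) = 2153/156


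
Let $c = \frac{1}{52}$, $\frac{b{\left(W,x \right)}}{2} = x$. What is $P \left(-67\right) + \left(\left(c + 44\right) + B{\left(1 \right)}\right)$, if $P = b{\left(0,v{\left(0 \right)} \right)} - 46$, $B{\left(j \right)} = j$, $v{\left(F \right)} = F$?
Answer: $\frac{162605}{52} \approx 3127.0$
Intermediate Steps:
$b{\left(W,x \right)} = 2 x$
$c = \frac{1}{52} \approx 0.019231$
$P = -46$ ($P = 2 \cdot 0 - 46 = 0 - 46 = -46$)
$P \left(-67\right) + \left(\left(c + 44\right) + B{\left(1 \right)}\right) = \left(-46\right) \left(-67\right) + \left(\left(\frac{1}{52} + 44\right) + 1\right) = 3082 + \left(\frac{2289}{52} + 1\right) = 3082 + \frac{2341}{52} = \frac{162605}{52}$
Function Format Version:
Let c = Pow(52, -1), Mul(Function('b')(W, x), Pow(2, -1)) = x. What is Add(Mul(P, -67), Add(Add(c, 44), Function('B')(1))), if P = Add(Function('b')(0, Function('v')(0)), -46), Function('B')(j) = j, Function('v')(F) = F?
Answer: Rational(162605, 52) ≈ 3127.0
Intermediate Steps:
Function('b')(W, x) = Mul(2, x)
c = Rational(1, 52) ≈ 0.019231
P = -46 (P = Add(Mul(2, 0), -46) = Add(0, -46) = -46)
Add(Mul(P, -67), Add(Add(c, 44), Function('B')(1))) = Add(Mul(-46, -67), Add(Add(Rational(1, 52), 44), 1)) = Add(3082, Add(Rational(2289, 52), 1)) = Add(3082, Rational(2341, 52)) = Rational(162605, 52)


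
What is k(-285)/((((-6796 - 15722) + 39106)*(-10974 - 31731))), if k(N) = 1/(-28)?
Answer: 1/19834935120 ≈ 5.0416e-11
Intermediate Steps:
k(N) = -1/28
k(-285)/((((-6796 - 15722) + 39106)*(-10974 - 31731))) = -1/((-10974 - 31731)*((-6796 - 15722) + 39106))/28 = -(-1/(42705*(-22518 + 39106)))/28 = -1/(28*(16588*(-42705))) = -1/28/(-708390540) = -1/28*(-1/708390540) = 1/19834935120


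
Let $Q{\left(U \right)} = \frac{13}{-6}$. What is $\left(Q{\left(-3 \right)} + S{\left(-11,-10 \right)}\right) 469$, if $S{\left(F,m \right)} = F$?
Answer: $- \frac{37051}{6} \approx -6175.2$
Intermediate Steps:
$Q{\left(U \right)} = - \frac{13}{6}$ ($Q{\left(U \right)} = 13 \left(- \frac{1}{6}\right) = - \frac{13}{6}$)
$\left(Q{\left(-3 \right)} + S{\left(-11,-10 \right)}\right) 469 = \left(- \frac{13}{6} - 11\right) 469 = \left(- \frac{79}{6}\right) 469 = - \frac{37051}{6}$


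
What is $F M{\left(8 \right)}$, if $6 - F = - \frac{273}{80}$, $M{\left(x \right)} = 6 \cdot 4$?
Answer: $\frac{2259}{10} \approx 225.9$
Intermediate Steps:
$M{\left(x \right)} = 24$
$F = \frac{753}{80}$ ($F = 6 - - \frac{273}{80} = 6 + \frac{273}{80} = \frac{753}{80} \approx 9.4125$)
$F M{\left(8 \right)} = \frac{753}{80} \cdot 24 = \frac{2259}{10}$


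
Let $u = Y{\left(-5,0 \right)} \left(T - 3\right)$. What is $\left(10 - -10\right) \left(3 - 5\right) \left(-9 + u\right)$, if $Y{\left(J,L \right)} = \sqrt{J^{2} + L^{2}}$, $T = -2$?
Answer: $1360$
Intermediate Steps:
$u = -25$ ($u = \sqrt{\left(-5\right)^{2} + 0^{2}} \left(-2 - 3\right) = \sqrt{25 + 0} \left(-5\right) = \sqrt{25} \left(-5\right) = 5 \left(-5\right) = -25$)
$\left(10 - -10\right) \left(3 - 5\right) \left(-9 + u\right) = \left(10 - -10\right) \left(3 - 5\right) \left(-9 - 25\right) = \left(10 + 10\right) \left(3 - 5\right) \left(-34\right) = 20 \left(-2\right) \left(-34\right) = \left(-40\right) \left(-34\right) = 1360$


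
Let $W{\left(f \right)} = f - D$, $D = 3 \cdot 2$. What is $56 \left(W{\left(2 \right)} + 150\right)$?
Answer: $8176$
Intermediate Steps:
$D = 6$
$W{\left(f \right)} = -6 + f$ ($W{\left(f \right)} = f - 6 = -6 + f$)
$56 \left(W{\left(2 \right)} + 150\right) = 56 \left(\left(-6 + 2\right) + 150\right) = 56 \left(-4 + 150\right) = 56 \cdot 146 = 8176$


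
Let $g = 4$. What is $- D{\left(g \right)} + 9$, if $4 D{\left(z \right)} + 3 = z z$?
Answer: $\frac{23}{4} \approx 5.75$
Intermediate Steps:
$D{\left(z \right)} = - \frac{3}{4} + \frac{z^{2}}{4}$ ($D{\left(z \right)} = - \frac{3}{4} + \frac{z z}{4} = - \frac{3}{4} + \frac{z^{2}}{4}$)
$- D{\left(g \right)} + 9 = - (- \frac{3}{4} + \frac{4^{2}}{4}) + 9 = - (- \frac{3}{4} + \frac{1}{4} \cdot 16) + 9 = - (- \frac{3}{4} + 4) + 9 = \left(-1\right) \frac{13}{4} + 9 = - \frac{13}{4} + 9 = \frac{23}{4}$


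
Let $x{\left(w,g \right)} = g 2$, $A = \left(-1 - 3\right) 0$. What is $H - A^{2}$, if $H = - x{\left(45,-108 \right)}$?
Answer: $216$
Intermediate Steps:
$A = 0$ ($A = \left(-4\right) 0 = 0$)
$x{\left(w,g \right)} = 2 g$
$H = 216$ ($H = - 2 \left(-108\right) = \left(-1\right) \left(-216\right) = 216$)
$H - A^{2} = 216 - 0^{2} = 216 - 0 = 216 + 0 = 216$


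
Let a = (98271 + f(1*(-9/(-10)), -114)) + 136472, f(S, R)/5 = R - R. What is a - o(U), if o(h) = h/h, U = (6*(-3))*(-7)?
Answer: 234742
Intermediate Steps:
f(S, R) = 0 (f(S, R) = 5*(R - R) = 5*0 = 0)
U = 126 (U = -18*(-7) = 126)
o(h) = 1
a = 234743 (a = (98271 + 0) + 136472 = 98271 + 136472 = 234743)
a - o(U) = 234743 - 1*1 = 234743 - 1 = 234742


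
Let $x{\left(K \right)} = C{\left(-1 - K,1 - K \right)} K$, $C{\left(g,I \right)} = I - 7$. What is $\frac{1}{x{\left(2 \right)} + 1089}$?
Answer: $\frac{1}{1073} \approx 0.00093197$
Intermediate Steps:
$C{\left(g,I \right)} = -7 + I$
$x{\left(K \right)} = K \left(-6 - K\right)$ ($x{\left(K \right)} = \left(-7 - \left(-1 + K\right)\right) K = \left(-6 - K\right) K = K \left(-6 - K\right)$)
$\frac{1}{x{\left(2 \right)} + 1089} = \frac{1}{\left(-1\right) 2 \left(6 + 2\right) + 1089} = \frac{1}{\left(-1\right) 2 \cdot 8 + 1089} = \frac{1}{-16 + 1089} = \frac{1}{1073}$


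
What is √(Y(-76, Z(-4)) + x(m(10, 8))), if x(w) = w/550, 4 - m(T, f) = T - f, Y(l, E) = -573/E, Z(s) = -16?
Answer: √1733501/220 ≈ 5.9847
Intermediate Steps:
m(T, f) = 4 + f - T (m(T, f) = 4 - (T - f) = 4 + (f - T) = 4 + f - T)
x(w) = w/550 (x(w) = w*(1/550) = w/550)
√(Y(-76, Z(-4)) + x(m(10, 8))) = √(-573/(-16) + (4 + 8 - 1*10)/550) = √(-573*(-1/16) + (4 + 8 - 10)/550) = √(573/16 + (1/550)*2) = √(573/16 + 1/275) = √(157591/4400) = √1733501/220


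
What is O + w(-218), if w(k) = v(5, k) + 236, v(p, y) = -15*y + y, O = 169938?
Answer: 173226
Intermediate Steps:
v(p, y) = -14*y
w(k) = 236 - 14*k (w(k) = -14*k + 236 = 236 - 14*k)
O + w(-218) = 169938 + (236 - 14*(-218)) = 169938 + (236 + 3052) = 169938 + 3288 = 173226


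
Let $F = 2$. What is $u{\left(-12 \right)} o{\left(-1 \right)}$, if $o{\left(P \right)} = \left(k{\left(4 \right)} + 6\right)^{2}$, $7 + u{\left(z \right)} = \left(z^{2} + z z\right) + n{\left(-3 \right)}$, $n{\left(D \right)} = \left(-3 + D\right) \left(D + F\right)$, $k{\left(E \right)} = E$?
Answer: $28700$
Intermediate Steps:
$n{\left(D \right)} = \left(-3 + D\right) \left(2 + D\right)$ ($n{\left(D \right)} = \left(-3 + D\right) \left(D + 2\right) = \left(-3 + D\right) \left(2 + D\right)$)
$u{\left(z \right)} = -1 + 2 z^{2}$ ($u{\left(z \right)} = -7 - \left(-6 - z^{2} - z z\right) = -7 + \left(\left(z^{2} + z^{2}\right) + \left(-6 + 9 + 3\right)\right) = -7 + \left(2 z^{2} + 6\right) = -7 + \left(6 + 2 z^{2}\right) = -1 + 2 z^{2}$)
$o{\left(P \right)} = 100$ ($o{\left(P \right)} = \left(4 + 6\right)^{2} = 10^{2} = 100$)
$u{\left(-12 \right)} o{\left(-1 \right)} = \left(-1 + 2 \left(-12\right)^{2}\right) 100 = \left(-1 + 2 \cdot 144\right) 100 = \left(-1 + 288\right) 100 = 287 \cdot 100 = 28700$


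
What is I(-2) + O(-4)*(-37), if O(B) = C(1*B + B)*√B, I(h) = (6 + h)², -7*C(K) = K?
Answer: 16 - 592*I/7 ≈ 16.0 - 84.571*I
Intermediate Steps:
C(K) = -K/7
O(B) = -2*B^(3/2)/7 (O(B) = (-(1*B + B)/7)*√B = (-(B + B)/7)*√B = (-2*B/7)*√B = -2*B^(3/2)/7)
I(-2) + O(-4)*(-37) = (6 - 2)² - (-16)*I/7*(-37) = 4² - (-16)*I/7*(-37) = 16 + (16*I/7)*(-37) = 16 - 592*I/7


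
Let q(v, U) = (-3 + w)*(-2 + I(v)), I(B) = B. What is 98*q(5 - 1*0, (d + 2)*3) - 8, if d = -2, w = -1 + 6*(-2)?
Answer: -4712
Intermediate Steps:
w = -13 (w = -1 - 12 = -13)
q(v, U) = 32 - 16*v (q(v, U) = (-3 - 13)*(-2 + v) = -16*(-2 + v) = 32 - 16*v)
98*q(5 - 1*0, (d + 2)*3) - 8 = 98*(32 - 16*(5 - 1*0)) - 8 = 98*(32 - 16*(5 + 0)) - 8 = 98*(32 - 16*5) - 8 = 98*(32 - 80) - 8 = 98*(-48) - 8 = -4704 - 8 = -4712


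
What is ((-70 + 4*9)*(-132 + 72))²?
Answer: 4161600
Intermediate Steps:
((-70 + 4*9)*(-132 + 72))² = ((-70 + 36)*(-60))² = (-34*(-60))² = 2040² = 4161600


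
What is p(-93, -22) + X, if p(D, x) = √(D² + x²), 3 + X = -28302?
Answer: -28305 + √9133 ≈ -28209.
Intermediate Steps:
X = -28305 (X = -3 - 28302 = -28305)
p(-93, -22) + X = √((-93)² + (-22)²) - 28305 = √(8649 + 484) - 28305 = √9133 - 28305 = -28305 + √9133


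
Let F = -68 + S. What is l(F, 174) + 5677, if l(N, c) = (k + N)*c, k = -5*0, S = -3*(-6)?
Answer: -3023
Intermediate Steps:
S = 18
F = -50 (F = -68 + 18 = -50)
k = 0
l(N, c) = N*c (l(N, c) = (0 + N)*c = N*c)
l(F, 174) + 5677 = -50*174 + 5677 = -8700 + 5677 = -3023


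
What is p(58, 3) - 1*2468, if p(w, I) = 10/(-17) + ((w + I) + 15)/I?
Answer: -124606/51 ≈ -2443.3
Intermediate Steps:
p(w, I) = -10/17 + (15 + I + w)/I (p(w, I) = 10*(-1/17) + ((I + w) + 15)/I = -10/17 + (15 + I + w)/I)
p(58, 3) - 1*2468 = (15 + 58 + (7/17)*3)/3 - 1*2468 = (15 + 58 + 21/17)/3 - 2468 = (⅓)*(1262/17) - 2468 = 1262/51 - 2468 = -124606/51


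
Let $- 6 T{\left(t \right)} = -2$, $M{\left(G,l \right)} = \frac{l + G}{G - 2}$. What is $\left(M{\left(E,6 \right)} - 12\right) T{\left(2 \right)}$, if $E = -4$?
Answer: $- \frac{37}{9} \approx -4.1111$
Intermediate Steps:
$M{\left(G,l \right)} = \frac{G + l}{-2 + G}$
$T{\left(t \right)} = \frac{1}{3}$ ($T{\left(t \right)} = \left(- \frac{1}{6}\right) \left(-2\right) = \frac{1}{3}$)
$\left(M{\left(E,6 \right)} - 12\right) T{\left(2 \right)} = \left(\frac{-4 + 6}{-2 - 4} - 12\right) \frac{1}{3} = \left(\frac{1}{-6} \cdot 2 - 12\right) \frac{1}{3} = \left(\left(- \frac{1}{6}\right) 2 - 12\right) \frac{1}{3} = \left(- \frac{1}{3} - 12\right) \frac{1}{3} = \left(- \frac{37}{3}\right) \frac{1}{3} = - \frac{37}{9}$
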